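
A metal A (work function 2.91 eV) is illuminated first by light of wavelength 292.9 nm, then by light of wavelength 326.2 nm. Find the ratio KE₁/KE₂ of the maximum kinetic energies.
1.4851

Using Einstein's equation: KE_max = hc/λ - φ

For λ₁ = 292.9 nm:
E₁ = hc/λ₁ = 4.2330 eV
KE₁ = E₁ - φ = 4.2330 - 2.91 = 1.3230 eV

For λ₂ = 326.2 nm:
E₂ = hc/λ₂ = 3.8009 eV
KE₂ = E₂ - φ = 3.8009 - 2.91 = 0.8909 eV

Ratio: KE₁/KE₂ = 1.3230/0.8909 = 1.4851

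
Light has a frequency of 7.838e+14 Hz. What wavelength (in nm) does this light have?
382.49 nm

Using the wave equation: c = fλ

Solving for wavelength:
λ = c/f = (3×10⁸ m/s) / (7.838e+14 Hz)
λ = 382.49 nm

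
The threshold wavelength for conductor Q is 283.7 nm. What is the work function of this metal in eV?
4.37 eV

At the threshold wavelength, photon energy equals work function:
φ = hc/λ₀

Calculating:
φ = (6.626×10⁻³⁴ J·s)(3×10⁸ m/s) / (283.7×10⁻⁹ m)
φ = 4.37 eV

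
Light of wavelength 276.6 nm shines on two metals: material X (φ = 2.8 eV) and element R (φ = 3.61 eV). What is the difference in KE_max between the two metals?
0.8100 eV

Using KE_max = hc/λ - φ for each metal:

Photon energy: E = hc/λ = 4.4824 eV

For material X (φ₁ = 2.8 eV):
KE₁ = E - φ₁ = 4.4824 - 2.8 = 1.6824 eV

For element R (φ₂ = 3.61 eV):
KE₂ = E - φ₂ = 4.4824 - 3.61 = 0.8724 eV

Difference:
ΔKE = KE₁ - KE₂ = 1.6824 - 0.8724 = 0.8100 eV

Note: The difference equals the difference in work functions: 3.61 - 2.8 = 0.81 eV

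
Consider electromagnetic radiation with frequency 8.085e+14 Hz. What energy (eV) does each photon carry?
3.3437 eV

Using E = hf:

E = hf = (6.626×10⁻³⁴ J·s)(8.085e+14 Hz)
E = 3.3437 eV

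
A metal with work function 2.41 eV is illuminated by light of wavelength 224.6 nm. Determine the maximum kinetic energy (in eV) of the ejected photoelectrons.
3.1102 eV

Using Einstein's photoelectric equation: KE_max = hf - φ = hc/λ - φ

First, calculate the photon energy:
E_photon = hc/λ = (6.626×10⁻³⁴ J·s)(3×10⁸ m/s) / (224.6×10⁻⁹ m)
E_photon = 5.5202 eV

Then, the maximum kinetic energy:
KE_max = E_photon - φ = 5.5202 eV - 2.41 eV = 3.1102 eV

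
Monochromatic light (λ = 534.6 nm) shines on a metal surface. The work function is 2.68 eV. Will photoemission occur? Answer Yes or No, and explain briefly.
No

For photoemission, the photon energy must exceed the work function.

Photon energy: E = hc/λ = 2.3192 eV
Work function: φ = 2.68 eV

Since E_photon (2.3192 eV) < φ (2.68 eV), photoemission will NOT occur.
The threshold wavelength is λ₀ = hc/φ = 462.6 nm.
Since 534.6 nm > 462.6 nm, the photons lack sufficient energy.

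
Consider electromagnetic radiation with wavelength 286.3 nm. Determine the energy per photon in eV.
4.3306 eV

Using E = hf = hc/λ:

E = hc/λ = (6.626×10⁻³⁴ J·s)(3×10⁸ m/s) / (286.3×10⁻⁹ m)
E = 4.3306 eV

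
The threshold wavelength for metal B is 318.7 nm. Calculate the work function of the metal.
3.89 eV

At the threshold wavelength, photon energy equals work function:
φ = hc/λ₀

Calculating:
φ = (6.626×10⁻³⁴ J·s)(3×10⁸ m/s) / (318.7×10⁻⁹ m)
φ = 3.89 eV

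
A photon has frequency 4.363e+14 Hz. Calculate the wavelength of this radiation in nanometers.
687.12 nm

Using the wave equation: c = fλ

Solving for wavelength:
λ = c/f = (3×10⁸ m/s) / (4.363e+14 Hz)
λ = 687.12 nm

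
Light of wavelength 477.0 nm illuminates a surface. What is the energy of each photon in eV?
2.5992 eV

Using E = hf = hc/λ:

E = hc/λ = (6.626×10⁻³⁴ J·s)(3×10⁸ m/s) / (477.0×10⁻⁹ m)
E = 2.5992 eV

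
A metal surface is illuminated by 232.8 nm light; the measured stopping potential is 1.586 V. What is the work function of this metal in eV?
3.74 eV

The stopping potential gives the maximum kinetic energy: KE_max = eV_s = 1.586 eV

From Einstein's photoelectric equation: KE_max = hc/λ - φ
Rearranging: φ = hc/λ - KE_max

Calculate photon energy:
E_photon = hc/λ = (6.626×10⁻³⁴ J·s)(3×10⁸ m/s) / (232.8×10⁻⁹ m) = 5.3258 eV

Therefore:
φ = 5.3258 - 1.586 = 3.74 eV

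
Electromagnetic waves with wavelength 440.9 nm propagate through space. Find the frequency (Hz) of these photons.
6.7996e+14 Hz

Using the wave equation: c = fλ

Solving for frequency:
f = c/λ = (3×10⁸ m/s) / (440.9×10⁻⁹ m)
f = 6.7996e+14 Hz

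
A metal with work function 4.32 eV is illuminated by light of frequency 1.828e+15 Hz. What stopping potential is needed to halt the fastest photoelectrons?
3.2400 V

The stopping potential V_s satisfies: eV_s = KE_max

First, find KE_max using Einstein's equation:
E_photon = hf = (6.626×10⁻³⁴ J·s)(1.828e+15 Hz) = 7.5600 eV
KE_max = E_photon - φ = 7.5600 - 4.32 = 3.2400 eV

Since eV_s = KE_max:
V_s = KE_max/e = 3.2400 V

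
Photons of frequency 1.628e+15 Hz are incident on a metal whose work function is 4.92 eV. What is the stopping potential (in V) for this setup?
1.8129 V

The stopping potential V_s satisfies: eV_s = KE_max

First, find KE_max using Einstein's equation:
E_photon = hf = (6.626×10⁻³⁴ J·s)(1.628e+15 Hz) = 6.7329 eV
KE_max = E_photon - φ = 6.7329 - 4.92 = 1.8129 eV

Since eV_s = KE_max:
V_s = KE_max/e = 1.8129 V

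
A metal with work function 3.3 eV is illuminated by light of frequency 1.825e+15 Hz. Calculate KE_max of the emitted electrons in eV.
4.2476 eV

Using Einstein's photoelectric equation: KE_max = hf - φ

First, calculate the photon energy:
E_photon = hf = (6.626×10⁻³⁴ J·s)(1.825e+15 Hz)
E_photon = 7.5476 eV

Then, the maximum kinetic energy:
KE_max = E_photon - φ = 7.5476 eV - 3.3 eV = 4.2476 eV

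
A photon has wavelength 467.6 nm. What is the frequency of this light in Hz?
6.4113e+14 Hz

Using the wave equation: c = fλ

Solving for frequency:
f = c/λ = (3×10⁸ m/s) / (467.6×10⁻⁹ m)
f = 6.4113e+14 Hz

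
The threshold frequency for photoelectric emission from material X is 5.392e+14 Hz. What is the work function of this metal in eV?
2.23 eV

At the threshold frequency, photon energy equals work function:
φ = hf₀

Calculating:
φ = (6.626×10⁻³⁴ J·s)(5.392e+14 Hz)
φ = 2.23 eV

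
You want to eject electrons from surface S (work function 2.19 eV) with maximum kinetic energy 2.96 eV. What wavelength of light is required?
240.75 nm

From Einstein's equation: KE_max = hc/λ - φ

Rearranging for λ:
hc/λ = KE_max + φ
λ = hc/(KE_max + φ)

Required photon energy:
E_photon = KE_max + φ = 2.96 + 2.19 = 5.15 eV

Required wavelength:
λ = hc/E_photon = (6.626×10⁻³⁴)(3×10⁸) / (5.15 × 1.602×10⁻¹⁹)
λ = 240.75 nm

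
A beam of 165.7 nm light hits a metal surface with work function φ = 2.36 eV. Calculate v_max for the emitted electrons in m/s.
1.3423e+06 m/s

First, find the maximum kinetic energy:
E_photon = hc/λ = 7.4825 eV
KE_max = E_photon - φ = 7.4825 - 2.36 = 5.1225 eV

Convert to Joules: KE_max = 5.1225 × 1.602×10⁻¹⁹ J = 8.2071e-19 J

Then use KE = ½mv² to find velocity:
v = √(2·KE/m) = √(2 × 8.2071e-19 J / 9.109e-31 kg)
v = 1.3423e+06 m/s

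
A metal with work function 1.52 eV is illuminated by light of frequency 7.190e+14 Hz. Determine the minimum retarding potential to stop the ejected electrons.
1.4535 V

The stopping potential V_s satisfies: eV_s = KE_max

First, find KE_max using Einstein's equation:
E_photon = hf = (6.626×10⁻³⁴ J·s)(7.190e+14 Hz) = 2.9735 eV
KE_max = E_photon - φ = 2.9735 - 1.52 = 1.4535 eV

Since eV_s = KE_max:
V_s = KE_max/e = 1.4535 V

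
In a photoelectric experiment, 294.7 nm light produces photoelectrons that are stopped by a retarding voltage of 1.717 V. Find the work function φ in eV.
2.49 eV

The stopping potential gives the maximum kinetic energy: KE_max = eV_s = 1.717 eV

From Einstein's photoelectric equation: KE_max = hc/λ - φ
Rearranging: φ = hc/λ - KE_max

Calculate photon energy:
E_photon = hc/λ = (6.626×10⁻³⁴ J·s)(3×10⁸ m/s) / (294.7×10⁻⁹ m) = 4.2071 eV

Therefore:
φ = 4.2071 - 1.717 = 2.49 eV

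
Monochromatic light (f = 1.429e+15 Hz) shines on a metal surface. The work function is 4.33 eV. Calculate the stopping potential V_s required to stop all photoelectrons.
1.5799 V

The stopping potential V_s satisfies: eV_s = KE_max

First, find KE_max using Einstein's equation:
E_photon = hf = (6.626×10⁻³⁴ J·s)(1.429e+15 Hz) = 5.9099 eV
KE_max = E_photon - φ = 5.9099 - 4.33 = 1.5799 eV

Since eV_s = KE_max:
V_s = KE_max/e = 1.5799 V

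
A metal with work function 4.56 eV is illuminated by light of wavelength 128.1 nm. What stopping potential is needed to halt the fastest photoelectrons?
5.1187 V

The stopping potential V_s satisfies: eV_s = KE_max

First, find KE_max using Einstein's equation:
E_photon = hc/λ = 9.6787 eV
KE_max = E_photon - φ = 9.6787 - 4.56 = 5.1187 eV

Since eV_s = KE_max:
V_s = KE_max/e = 5.1187 V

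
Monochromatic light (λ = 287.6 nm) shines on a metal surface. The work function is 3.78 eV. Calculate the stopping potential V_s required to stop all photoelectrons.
0.5310 V

The stopping potential V_s satisfies: eV_s = KE_max

First, find KE_max using Einstein's equation:
E_photon = hc/λ = 4.3110 eV
KE_max = E_photon - φ = 4.3110 - 3.78 = 0.5310 eV

Since eV_s = KE_max:
V_s = KE_max/e = 0.5310 V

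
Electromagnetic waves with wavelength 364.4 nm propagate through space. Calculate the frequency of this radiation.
8.2270e+14 Hz

Using the wave equation: c = fλ

Solving for frequency:
f = c/λ = (3×10⁸ m/s) / (364.4×10⁻⁹ m)
f = 8.2270e+14 Hz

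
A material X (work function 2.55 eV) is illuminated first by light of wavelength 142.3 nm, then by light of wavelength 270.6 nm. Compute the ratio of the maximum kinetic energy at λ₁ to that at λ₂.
3.0332

Using Einstein's equation: KE_max = hc/λ - φ

For λ₁ = 142.3 nm:
E₁ = hc/λ₁ = 8.7129 eV
KE₁ = E₁ - φ = 8.7129 - 2.55 = 6.1629 eV

For λ₂ = 270.6 nm:
E₂ = hc/λ₂ = 4.5818 eV
KE₂ = E₂ - φ = 4.5818 - 2.55 = 2.0318 eV

Ratio: KE₁/KE₂ = 6.1629/2.0318 = 3.0332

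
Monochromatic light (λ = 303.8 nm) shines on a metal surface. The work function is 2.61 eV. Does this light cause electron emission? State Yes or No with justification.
Yes

For photoemission, the photon energy must exceed the work function.

Photon energy: E = hc/λ = 4.0811 eV
Work function: φ = 2.61 eV

Since E_photon (4.0811 eV) > φ (2.61 eV), photoemission WILL occur.
The threshold wavelength is λ₀ = hc/φ = 475.0 nm.
Since 303.8 nm < 475.0 nm, the light has sufficient energy.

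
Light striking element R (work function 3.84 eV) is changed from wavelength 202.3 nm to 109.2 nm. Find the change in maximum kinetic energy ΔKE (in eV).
5.2251 eV

Using Einstein's equation: KE_max = hc/λ - φ

For λ₁ = 202.3 nm:
KE₁ = hc/λ₁ - φ = 6.1287 - 3.84 = 2.2887 eV

For λ₂ = 109.2 nm:
KE₂ = hc/λ₂ - φ = 11.3539 - 3.84 = 7.5139 eV

Change in KE:
ΔKE = KE₂ - KE₁ = 7.5139 - 2.2887 = 5.2251 eV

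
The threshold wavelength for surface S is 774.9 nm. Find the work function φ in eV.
1.60 eV

At the threshold wavelength, photon energy equals work function:
φ = hc/λ₀

Calculating:
φ = (6.626×10⁻³⁴ J·s)(3×10⁸ m/s) / (774.9×10⁻⁹ m)
φ = 1.60 eV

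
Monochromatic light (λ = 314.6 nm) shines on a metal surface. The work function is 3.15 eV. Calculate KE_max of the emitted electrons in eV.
0.7910 eV

Using Einstein's photoelectric equation: KE_max = hf - φ = hc/λ - φ

First, calculate the photon energy:
E_photon = hc/λ = (6.626×10⁻³⁴ J·s)(3×10⁸ m/s) / (314.6×10⁻⁹ m)
E_photon = 3.9410 eV

Then, the maximum kinetic energy:
KE_max = E_photon - φ = 3.9410 eV - 3.15 eV = 0.7910 eV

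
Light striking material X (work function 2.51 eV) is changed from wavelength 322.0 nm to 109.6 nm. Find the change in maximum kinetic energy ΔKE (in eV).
7.4620 eV

Using Einstein's equation: KE_max = hc/λ - φ

For λ₁ = 322.0 nm:
KE₁ = hc/λ₁ - φ = 3.8504 - 2.51 = 1.3404 eV

For λ₂ = 109.6 nm:
KE₂ = hc/λ₂ - φ = 11.3124 - 2.51 = 8.8024 eV

Change in KE:
ΔKE = KE₂ - KE₁ = 8.8024 - 1.3404 = 7.4620 eV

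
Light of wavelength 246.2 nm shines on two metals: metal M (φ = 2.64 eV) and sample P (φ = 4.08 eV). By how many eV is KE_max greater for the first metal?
1.4400 eV

Using KE_max = hc/λ - φ for each metal:

Photon energy: E = hc/λ = 5.0359 eV

For metal M (φ₁ = 2.64 eV):
KE₁ = E - φ₁ = 5.0359 - 2.64 = 2.3959 eV

For sample P (φ₂ = 4.08 eV):
KE₂ = E - φ₂ = 5.0359 - 4.08 = 0.9559 eV

Difference:
ΔKE = KE₁ - KE₂ = 2.3959 - 0.9559 = 1.4400 eV

Note: The difference equals the difference in work functions: 4.08 - 2.64 = 1.44 eV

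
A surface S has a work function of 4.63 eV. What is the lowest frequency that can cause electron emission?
1.1195e+15 Hz

The threshold frequency is when the photon energy equals the work function:
hf₀ = φ

Solving for f₀:
f₀ = φ/h = (4.63 eV × 1.602×10⁻¹⁹ J/eV) / (6.626×10⁻³⁴ J·s)
f₀ = 1.1195e+15 Hz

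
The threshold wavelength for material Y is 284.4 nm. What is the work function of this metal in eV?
4.36 eV

At the threshold wavelength, photon energy equals work function:
φ = hc/λ₀

Calculating:
φ = (6.626×10⁻³⁴ J·s)(3×10⁸ m/s) / (284.4×10⁻⁹ m)
φ = 4.36 eV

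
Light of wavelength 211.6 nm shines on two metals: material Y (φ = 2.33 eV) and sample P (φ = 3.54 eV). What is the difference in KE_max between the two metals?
1.2100 eV

Using KE_max = hc/λ - φ for each metal:

Photon energy: E = hc/λ = 5.8594 eV

For material Y (φ₁ = 2.33 eV):
KE₁ = E - φ₁ = 5.8594 - 2.33 = 3.5294 eV

For sample P (φ₂ = 3.54 eV):
KE₂ = E - φ₂ = 5.8594 - 3.54 = 2.3194 eV

Difference:
ΔKE = KE₁ - KE₂ = 3.5294 - 2.3194 = 1.2100 eV

Note: The difference equals the difference in work functions: 3.54 - 2.33 = 1.21 eV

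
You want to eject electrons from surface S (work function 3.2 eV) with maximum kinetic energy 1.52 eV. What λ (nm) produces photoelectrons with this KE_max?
262.68 nm

From Einstein's equation: KE_max = hc/λ - φ

Rearranging for λ:
hc/λ = KE_max + φ
λ = hc/(KE_max + φ)

Required photon energy:
E_photon = KE_max + φ = 1.52 + 3.2 = 4.72 eV

Required wavelength:
λ = hc/E_photon = (6.626×10⁻³⁴)(3×10⁸) / (4.72 × 1.602×10⁻¹⁹)
λ = 262.68 nm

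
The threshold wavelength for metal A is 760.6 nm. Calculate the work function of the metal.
1.63 eV

At the threshold wavelength, photon energy equals work function:
φ = hc/λ₀

Calculating:
φ = (6.626×10⁻³⁴ J·s)(3×10⁸ m/s) / (760.6×10⁻⁹ m)
φ = 1.63 eV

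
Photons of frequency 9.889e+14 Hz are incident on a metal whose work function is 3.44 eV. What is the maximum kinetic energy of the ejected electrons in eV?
0.6498 eV

Using Einstein's photoelectric equation: KE_max = hf - φ

First, calculate the photon energy:
E_photon = hf = (6.626×10⁻³⁴ J·s)(9.889e+14 Hz)
E_photon = 4.0898 eV

Then, the maximum kinetic energy:
KE_max = E_photon - φ = 4.0898 eV - 3.44 eV = 0.6498 eV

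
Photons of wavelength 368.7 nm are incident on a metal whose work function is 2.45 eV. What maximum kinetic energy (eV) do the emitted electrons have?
0.9127 eV

Using Einstein's photoelectric equation: KE_max = hf - φ = hc/λ - φ

First, calculate the photon energy:
E_photon = hc/λ = (6.626×10⁻³⁴ J·s)(3×10⁸ m/s) / (368.7×10⁻⁹ m)
E_photon = 3.3627 eV

Then, the maximum kinetic energy:
KE_max = E_photon - φ = 3.3627 eV - 2.45 eV = 0.9127 eV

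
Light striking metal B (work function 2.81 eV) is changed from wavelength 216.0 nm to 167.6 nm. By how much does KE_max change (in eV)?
1.6576 eV

Using Einstein's equation: KE_max = hc/λ - φ

For λ₁ = 216.0 nm:
KE₁ = hc/λ₁ - φ = 5.7400 - 2.81 = 2.9300 eV

For λ₂ = 167.6 nm:
KE₂ = hc/λ₂ - φ = 7.3976 - 2.81 = 4.5876 eV

Change in KE:
ΔKE = KE₂ - KE₁ = 4.5876 - 2.9300 = 1.6576 eV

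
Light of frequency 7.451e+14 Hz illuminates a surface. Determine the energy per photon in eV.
3.0815 eV

Using E = hf:

E = hf = (6.626×10⁻³⁴ J·s)(7.451e+14 Hz)
E = 3.0815 eV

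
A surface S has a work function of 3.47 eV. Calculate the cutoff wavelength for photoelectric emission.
357.30 nm

The threshold wavelength is when the photon energy equals the work function:
hc/λ₀ = φ

Solving for λ₀:
λ₀ = hc/φ = (6.626×10⁻³⁴ J·s)(3×10⁸ m/s) / (3.47 eV × 1.602×10⁻¹⁹ J/eV)
λ₀ = 357.30 nm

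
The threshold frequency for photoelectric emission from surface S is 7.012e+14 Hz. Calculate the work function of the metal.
2.90 eV

At the threshold frequency, photon energy equals work function:
φ = hf₀

Calculating:
φ = (6.626×10⁻³⁴ J·s)(7.012e+14 Hz)
φ = 2.90 eV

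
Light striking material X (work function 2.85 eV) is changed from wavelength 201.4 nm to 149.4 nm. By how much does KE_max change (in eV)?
2.1427 eV

Using Einstein's equation: KE_max = hc/λ - φ

For λ₁ = 201.4 nm:
KE₁ = hc/λ₁ - φ = 6.1561 - 2.85 = 3.3061 eV

For λ₂ = 149.4 nm:
KE₂ = hc/λ₂ - φ = 8.2988 - 2.85 = 5.4488 eV

Change in KE:
ΔKE = KE₂ - KE₁ = 5.4488 - 3.3061 = 2.1427 eV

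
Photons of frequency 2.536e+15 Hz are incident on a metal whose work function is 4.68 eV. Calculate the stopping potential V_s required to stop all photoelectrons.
5.8081 V

The stopping potential V_s satisfies: eV_s = KE_max

First, find KE_max using Einstein's equation:
E_photon = hf = (6.626×10⁻³⁴ J·s)(2.536e+15 Hz) = 10.4881 eV
KE_max = E_photon - φ = 10.4881 - 4.68 = 5.8081 eV

Since eV_s = KE_max:
V_s = KE_max/e = 5.8081 V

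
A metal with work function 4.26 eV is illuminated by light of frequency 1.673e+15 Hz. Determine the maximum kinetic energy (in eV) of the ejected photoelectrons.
2.6590 eV

Using Einstein's photoelectric equation: KE_max = hf - φ

First, calculate the photon energy:
E_photon = hf = (6.626×10⁻³⁴ J·s)(1.673e+15 Hz)
E_photon = 6.9190 eV

Then, the maximum kinetic energy:
KE_max = E_photon - φ = 6.9190 eV - 4.26 eV = 2.6590 eV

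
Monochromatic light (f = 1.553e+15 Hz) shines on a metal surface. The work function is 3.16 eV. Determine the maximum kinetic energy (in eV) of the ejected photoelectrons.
3.2627 eV

Using Einstein's photoelectric equation: KE_max = hf - φ

First, calculate the photon energy:
E_photon = hf = (6.626×10⁻³⁴ J·s)(1.553e+15 Hz)
E_photon = 6.4227 eV

Then, the maximum kinetic energy:
KE_max = E_photon - φ = 6.4227 eV - 3.16 eV = 3.2627 eV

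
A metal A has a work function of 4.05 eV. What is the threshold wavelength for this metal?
306.13 nm

The threshold wavelength is when the photon energy equals the work function:
hc/λ₀ = φ

Solving for λ₀:
λ₀ = hc/φ = (6.626×10⁻³⁴ J·s)(3×10⁸ m/s) / (4.05 eV × 1.602×10⁻¹⁹ J/eV)
λ₀ = 306.13 nm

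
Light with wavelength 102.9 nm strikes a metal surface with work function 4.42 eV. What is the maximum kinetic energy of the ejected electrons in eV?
7.6290 eV

Using Einstein's photoelectric equation: KE_max = hf - φ = hc/λ - φ

First, calculate the photon energy:
E_photon = hc/λ = (6.626×10⁻³⁴ J·s)(3×10⁸ m/s) / (102.9×10⁻⁹ m)
E_photon = 12.0490 eV

Then, the maximum kinetic energy:
KE_max = E_photon - φ = 12.0490 eV - 4.42 eV = 7.6290 eV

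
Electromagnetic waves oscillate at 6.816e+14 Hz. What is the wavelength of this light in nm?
439.84 nm

Using the wave equation: c = fλ

Solving for wavelength:
λ = c/f = (3×10⁸ m/s) / (6.816e+14 Hz)
λ = 439.84 nm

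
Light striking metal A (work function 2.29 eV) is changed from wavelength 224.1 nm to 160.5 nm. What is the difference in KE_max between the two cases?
2.1923 eV

Using Einstein's equation: KE_max = hc/λ - φ

For λ₁ = 224.1 nm:
KE₁ = hc/λ₁ - φ = 5.5325 - 2.29 = 3.2425 eV

For λ₂ = 160.5 nm:
KE₂ = hc/λ₂ - φ = 7.7249 - 2.29 = 5.4349 eV

Change in KE:
ΔKE = KE₂ - KE₁ = 5.4349 - 3.2425 = 2.1923 eV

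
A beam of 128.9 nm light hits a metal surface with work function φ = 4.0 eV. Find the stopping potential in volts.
5.6186 V

The stopping potential V_s satisfies: eV_s = KE_max

First, find KE_max using Einstein's equation:
E_photon = hc/λ = 9.6186 eV
KE_max = E_photon - φ = 9.6186 - 4.0 = 5.6186 eV

Since eV_s = KE_max:
V_s = KE_max/e = 5.6186 V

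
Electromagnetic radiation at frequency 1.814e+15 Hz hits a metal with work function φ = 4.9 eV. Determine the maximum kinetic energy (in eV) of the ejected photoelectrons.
2.6021 eV

Using Einstein's photoelectric equation: KE_max = hf - φ

First, calculate the photon energy:
E_photon = hf = (6.626×10⁻³⁴ J·s)(1.814e+15 Hz)
E_photon = 7.5021 eV

Then, the maximum kinetic energy:
KE_max = E_photon - φ = 7.5021 eV - 4.9 eV = 2.6021 eV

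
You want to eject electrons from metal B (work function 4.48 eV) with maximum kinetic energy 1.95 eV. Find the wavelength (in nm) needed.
192.82 nm

From Einstein's equation: KE_max = hc/λ - φ

Rearranging for λ:
hc/λ = KE_max + φ
λ = hc/(KE_max + φ)

Required photon energy:
E_photon = KE_max + φ = 1.95 + 4.48 = 6.43 eV

Required wavelength:
λ = hc/E_photon = (6.626×10⁻³⁴)(3×10⁸) / (6.43 × 1.602×10⁻¹⁹)
λ = 192.82 nm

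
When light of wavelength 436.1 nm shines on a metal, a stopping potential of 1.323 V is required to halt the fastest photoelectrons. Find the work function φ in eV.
1.52 eV

The stopping potential gives the maximum kinetic energy: KE_max = eV_s = 1.323 eV

From Einstein's photoelectric equation: KE_max = hc/λ - φ
Rearranging: φ = hc/λ - KE_max

Calculate photon energy:
E_photon = hc/λ = (6.626×10⁻³⁴ J·s)(3×10⁸ m/s) / (436.1×10⁻⁹ m) = 2.8430 eV

Therefore:
φ = 2.8430 - 1.323 = 1.52 eV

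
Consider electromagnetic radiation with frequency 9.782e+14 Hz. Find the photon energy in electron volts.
4.0455 eV

Using E = hf:

E = hf = (6.626×10⁻³⁴ J·s)(9.782e+14 Hz)
E = 4.0455 eV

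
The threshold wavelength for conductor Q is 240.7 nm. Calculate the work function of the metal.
5.15 eV

At the threshold wavelength, photon energy equals work function:
φ = hc/λ₀

Calculating:
φ = (6.626×10⁻³⁴ J·s)(3×10⁸ m/s) / (240.7×10⁻⁹ m)
φ = 5.15 eV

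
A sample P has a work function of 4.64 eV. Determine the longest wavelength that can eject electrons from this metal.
267.21 nm

The threshold wavelength is when the photon energy equals the work function:
hc/λ₀ = φ

Solving for λ₀:
λ₀ = hc/φ = (6.626×10⁻³⁴ J·s)(3×10⁸ m/s) / (4.64 eV × 1.602×10⁻¹⁹ J/eV)
λ₀ = 267.21 nm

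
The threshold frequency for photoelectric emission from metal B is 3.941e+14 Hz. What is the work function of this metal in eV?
1.63 eV

At the threshold frequency, photon energy equals work function:
φ = hf₀

Calculating:
φ = (6.626×10⁻³⁴ J·s)(3.941e+14 Hz)
φ = 1.63 eV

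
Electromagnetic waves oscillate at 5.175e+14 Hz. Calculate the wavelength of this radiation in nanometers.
579.31 nm

Using the wave equation: c = fλ

Solving for wavelength:
λ = c/f = (3×10⁸ m/s) / (5.175e+14 Hz)
λ = 579.31 nm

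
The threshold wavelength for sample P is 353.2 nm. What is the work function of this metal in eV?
3.51 eV

At the threshold wavelength, photon energy equals work function:
φ = hc/λ₀

Calculating:
φ = (6.626×10⁻³⁴ J·s)(3×10⁸ m/s) / (353.2×10⁻⁹ m)
φ = 3.51 eV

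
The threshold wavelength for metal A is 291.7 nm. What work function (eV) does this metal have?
4.25 eV

At the threshold wavelength, photon energy equals work function:
φ = hc/λ₀

Calculating:
φ = (6.626×10⁻³⁴ J·s)(3×10⁸ m/s) / (291.7×10⁻⁹ m)
φ = 4.25 eV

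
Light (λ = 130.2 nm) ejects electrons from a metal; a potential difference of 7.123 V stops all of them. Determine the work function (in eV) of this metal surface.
2.40 eV

The stopping potential gives the maximum kinetic energy: KE_max = eV_s = 7.123 eV

From Einstein's photoelectric equation: KE_max = hc/λ - φ
Rearranging: φ = hc/λ - KE_max

Calculate photon energy:
E_photon = hc/λ = (6.626×10⁻³⁴ J·s)(3×10⁸ m/s) / (130.2×10⁻⁹ m) = 9.5226 eV

Therefore:
φ = 9.5226 - 7.123 = 2.40 eV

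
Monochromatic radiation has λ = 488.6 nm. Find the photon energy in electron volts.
2.5375 eV

Using E = hf = hc/λ:

E = hc/λ = (6.626×10⁻³⁴ J·s)(3×10⁸ m/s) / (488.6×10⁻⁹ m)
E = 2.5375 eV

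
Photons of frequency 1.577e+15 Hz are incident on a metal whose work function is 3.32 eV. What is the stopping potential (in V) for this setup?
3.2019 V

The stopping potential V_s satisfies: eV_s = KE_max

First, find KE_max using Einstein's equation:
E_photon = hf = (6.626×10⁻³⁴ J·s)(1.577e+15 Hz) = 6.5219 eV
KE_max = E_photon - φ = 6.5219 - 3.32 = 3.2019 eV

Since eV_s = KE_max:
V_s = KE_max/e = 3.2019 V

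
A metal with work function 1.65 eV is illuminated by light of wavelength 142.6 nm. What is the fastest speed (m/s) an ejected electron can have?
1.5742e+06 m/s

First, find the maximum kinetic energy:
E_photon = hc/λ = 8.6945 eV
KE_max = E_photon - φ = 8.6945 - 1.65 = 7.0445 eV

Convert to Joules: KE_max = 7.0445 × 1.602×10⁻¹⁹ J = 1.1287e-18 J

Then use KE = ½mv² to find velocity:
v = √(2·KE/m) = √(2 × 1.1287e-18 J / 9.109e-31 kg)
v = 1.5742e+06 m/s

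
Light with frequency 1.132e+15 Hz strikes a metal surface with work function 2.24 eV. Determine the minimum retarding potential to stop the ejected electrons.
2.4416 V

The stopping potential V_s satisfies: eV_s = KE_max

First, find KE_max using Einstein's equation:
E_photon = hf = (6.626×10⁻³⁴ J·s)(1.132e+15 Hz) = 4.6816 eV
KE_max = E_photon - φ = 4.6816 - 2.24 = 2.4416 eV

Since eV_s = KE_max:
V_s = KE_max/e = 2.4416 V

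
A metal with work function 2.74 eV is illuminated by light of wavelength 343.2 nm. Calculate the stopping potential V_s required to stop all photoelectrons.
0.8726 V

The stopping potential V_s satisfies: eV_s = KE_max

First, find KE_max using Einstein's equation:
E_photon = hc/λ = 3.6126 eV
KE_max = E_photon - φ = 3.6126 - 2.74 = 0.8726 eV

Since eV_s = KE_max:
V_s = KE_max/e = 0.8726 V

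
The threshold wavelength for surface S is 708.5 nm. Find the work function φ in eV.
1.75 eV

At the threshold wavelength, photon energy equals work function:
φ = hc/λ₀

Calculating:
φ = (6.626×10⁻³⁴ J·s)(3×10⁸ m/s) / (708.5×10⁻⁹ m)
φ = 1.75 eV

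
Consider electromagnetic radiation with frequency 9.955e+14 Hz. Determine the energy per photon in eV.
4.1171 eV

Using E = hf:

E = hf = (6.626×10⁻³⁴ J·s)(9.955e+14 Hz)
E = 4.1171 eV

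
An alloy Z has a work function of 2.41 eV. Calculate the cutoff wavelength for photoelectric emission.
514.46 nm

The threshold wavelength is when the photon energy equals the work function:
hc/λ₀ = φ

Solving for λ₀:
λ₀ = hc/φ = (6.626×10⁻³⁴ J·s)(3×10⁸ m/s) / (2.41 eV × 1.602×10⁻¹⁹ J/eV)
λ₀ = 514.46 nm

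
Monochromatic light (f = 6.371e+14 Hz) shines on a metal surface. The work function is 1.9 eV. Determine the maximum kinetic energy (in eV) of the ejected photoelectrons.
0.7348 eV

Using Einstein's photoelectric equation: KE_max = hf - φ

First, calculate the photon energy:
E_photon = hf = (6.626×10⁻³⁴ J·s)(6.371e+14 Hz)
E_photon = 2.6348 eV

Then, the maximum kinetic energy:
KE_max = E_photon - φ = 2.6348 eV - 1.9 eV = 0.7348 eV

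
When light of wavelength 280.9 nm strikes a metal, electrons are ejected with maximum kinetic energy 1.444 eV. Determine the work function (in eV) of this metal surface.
2.97 eV

From Einstein's photoelectric equation: KE_max = hf - φ = hc/λ - φ

Rearranging for φ:
φ = hc/λ - KE_max

Calculate photon energy:
E_photon = hc/λ = 4.4138 eV

Therefore:
φ = 4.4138 - 1.444 = 2.97 eV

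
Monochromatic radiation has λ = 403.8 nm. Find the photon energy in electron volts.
3.0704 eV

Using E = hf = hc/λ:

E = hc/λ = (6.626×10⁻³⁴ J·s)(3×10⁸ m/s) / (403.8×10⁻⁹ m)
E = 3.0704 eV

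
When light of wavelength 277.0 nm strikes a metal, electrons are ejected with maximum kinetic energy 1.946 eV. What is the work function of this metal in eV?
2.53 eV

From Einstein's photoelectric equation: KE_max = hf - φ = hc/λ - φ

Rearranging for φ:
φ = hc/λ - KE_max

Calculate photon energy:
E_photon = hc/λ = 4.4760 eV

Therefore:
φ = 4.4760 - 1.946 = 2.53 eV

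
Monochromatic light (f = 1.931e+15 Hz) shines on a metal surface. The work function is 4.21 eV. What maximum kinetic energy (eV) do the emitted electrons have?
3.7760 eV

Using Einstein's photoelectric equation: KE_max = hf - φ

First, calculate the photon energy:
E_photon = hf = (6.626×10⁻³⁴ J·s)(1.931e+15 Hz)
E_photon = 7.9860 eV

Then, the maximum kinetic energy:
KE_max = E_photon - φ = 7.9860 eV - 4.21 eV = 3.7760 eV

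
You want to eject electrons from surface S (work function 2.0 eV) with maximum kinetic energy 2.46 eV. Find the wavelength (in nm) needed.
277.99 nm

From Einstein's equation: KE_max = hc/λ - φ

Rearranging for λ:
hc/λ = KE_max + φ
λ = hc/(KE_max + φ)

Required photon energy:
E_photon = KE_max + φ = 2.46 + 2.0 = 4.46 eV

Required wavelength:
λ = hc/E_photon = (6.626×10⁻³⁴)(3×10⁸) / (4.46 × 1.602×10⁻¹⁹)
λ = 277.99 nm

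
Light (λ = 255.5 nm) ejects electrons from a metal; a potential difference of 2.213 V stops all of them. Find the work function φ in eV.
2.64 eV

The stopping potential gives the maximum kinetic energy: KE_max = eV_s = 2.213 eV

From Einstein's photoelectric equation: KE_max = hc/λ - φ
Rearranging: φ = hc/λ - KE_max

Calculate photon energy:
E_photon = hc/λ = (6.626×10⁻³⁴ J·s)(3×10⁸ m/s) / (255.5×10⁻⁹ m) = 4.8526 eV

Therefore:
φ = 4.8526 - 2.213 = 2.64 eV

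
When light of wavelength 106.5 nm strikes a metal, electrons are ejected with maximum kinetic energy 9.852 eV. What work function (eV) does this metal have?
1.79 eV

From Einstein's photoelectric equation: KE_max = hf - φ = hc/λ - φ

Rearranging for φ:
φ = hc/λ - KE_max

Calculate photon energy:
E_photon = hc/λ = 11.6417 eV

Therefore:
φ = 11.6417 - 9.852 = 1.79 eV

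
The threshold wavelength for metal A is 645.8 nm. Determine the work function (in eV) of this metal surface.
1.92 eV

At the threshold wavelength, photon energy equals work function:
φ = hc/λ₀

Calculating:
φ = (6.626×10⁻³⁴ J·s)(3×10⁸ m/s) / (645.8×10⁻⁹ m)
φ = 1.92 eV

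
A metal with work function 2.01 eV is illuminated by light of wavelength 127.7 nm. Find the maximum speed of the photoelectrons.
1.6457e+06 m/s

First, find the maximum kinetic energy:
E_photon = hc/λ = 9.7090 eV
KE_max = E_photon - φ = 9.7090 - 2.01 = 7.6990 eV

Convert to Joules: KE_max = 7.6990 × 1.602×10⁻¹⁹ J = 1.2335e-18 J

Then use KE = ½mv² to find velocity:
v = √(2·KE/m) = √(2 × 1.2335e-18 J / 9.109e-31 kg)
v = 1.6457e+06 m/s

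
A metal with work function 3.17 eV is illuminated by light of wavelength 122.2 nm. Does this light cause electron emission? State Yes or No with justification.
Yes

For photoemission, the photon energy must exceed the work function.

Photon energy: E = hc/λ = 10.1460 eV
Work function: φ = 3.17 eV

Since E_photon (10.1460 eV) > φ (3.17 eV), photoemission WILL occur.
The threshold wavelength is λ₀ = hc/φ = 391.1 nm.
Since 122.2 nm < 391.1 nm, the light has sufficient energy.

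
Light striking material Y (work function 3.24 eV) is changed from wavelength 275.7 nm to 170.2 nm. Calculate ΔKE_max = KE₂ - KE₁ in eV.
2.7875 eV

Using Einstein's equation: KE_max = hc/λ - φ

For λ₁ = 275.7 nm:
KE₁ = hc/λ₁ - φ = 4.4971 - 3.24 = 1.2571 eV

For λ₂ = 170.2 nm:
KE₂ = hc/λ₂ - φ = 7.2846 - 3.24 = 4.0446 eV

Change in KE:
ΔKE = KE₂ - KE₁ = 4.0446 - 1.2571 = 2.7875 eV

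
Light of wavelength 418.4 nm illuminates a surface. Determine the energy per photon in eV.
2.9633 eV

Using E = hf = hc/λ:

E = hc/λ = (6.626×10⁻³⁴ J·s)(3×10⁸ m/s) / (418.4×10⁻⁹ m)
E = 2.9633 eV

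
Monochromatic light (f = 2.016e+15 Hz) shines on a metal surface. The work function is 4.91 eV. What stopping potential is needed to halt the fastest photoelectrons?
3.4275 V

The stopping potential V_s satisfies: eV_s = KE_max

First, find KE_max using Einstein's equation:
E_photon = hf = (6.626×10⁻³⁴ J·s)(2.016e+15 Hz) = 8.3375 eV
KE_max = E_photon - φ = 8.3375 - 4.91 = 3.4275 eV

Since eV_s = KE_max:
V_s = KE_max/e = 3.4275 V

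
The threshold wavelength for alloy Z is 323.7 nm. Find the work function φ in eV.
3.83 eV

At the threshold wavelength, photon energy equals work function:
φ = hc/λ₀

Calculating:
φ = (6.626×10⁻³⁴ J·s)(3×10⁸ m/s) / (323.7×10⁻⁹ m)
φ = 3.83 eV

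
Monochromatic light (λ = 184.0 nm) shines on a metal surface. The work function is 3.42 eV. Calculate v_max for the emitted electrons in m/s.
1.0804e+06 m/s

First, find the maximum kinetic energy:
E_photon = hc/λ = 6.7383 eV
KE_max = E_photon - φ = 6.7383 - 3.42 = 3.3183 eV

Convert to Joules: KE_max = 3.3183 × 1.602×10⁻¹⁹ J = 5.3165e-19 J

Then use KE = ½mv² to find velocity:
v = √(2·KE/m) = √(2 × 5.3165e-19 J / 9.109e-31 kg)
v = 1.0804e+06 m/s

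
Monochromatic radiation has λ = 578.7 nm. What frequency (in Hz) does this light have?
5.1804e+14 Hz

Using the wave equation: c = fλ

Solving for frequency:
f = c/λ = (3×10⁸ m/s) / (578.7×10⁻⁹ m)
f = 5.1804e+14 Hz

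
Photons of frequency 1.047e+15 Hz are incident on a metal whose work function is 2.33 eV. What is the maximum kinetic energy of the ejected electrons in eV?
2.0000 eV

Using Einstein's photoelectric equation: KE_max = hf - φ

First, calculate the photon energy:
E_photon = hf = (6.626×10⁻³⁴ J·s)(1.047e+15 Hz)
E_photon = 4.3300 eV

Then, the maximum kinetic energy:
KE_max = E_photon - φ = 4.3300 eV - 2.33 eV = 2.0000 eV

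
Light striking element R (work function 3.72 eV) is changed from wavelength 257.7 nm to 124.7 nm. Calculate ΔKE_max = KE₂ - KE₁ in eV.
5.1314 eV

Using Einstein's equation: KE_max = hc/λ - φ

For λ₁ = 257.7 nm:
KE₁ = hc/λ₁ - φ = 4.8112 - 3.72 = 1.0912 eV

For λ₂ = 124.7 nm:
KE₂ = hc/λ₂ - φ = 9.9426 - 3.72 = 6.2226 eV

Change in KE:
ΔKE = KE₂ - KE₁ = 6.2226 - 1.0912 = 5.1314 eV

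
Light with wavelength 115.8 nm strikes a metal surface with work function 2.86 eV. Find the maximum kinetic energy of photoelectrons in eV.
7.8468 eV

Using Einstein's photoelectric equation: KE_max = hf - φ = hc/λ - φ

First, calculate the photon energy:
E_photon = hc/λ = (6.626×10⁻³⁴ J·s)(3×10⁸ m/s) / (115.8×10⁻⁹ m)
E_photon = 10.7068 eV

Then, the maximum kinetic energy:
KE_max = E_photon - φ = 10.7068 eV - 2.86 eV = 7.8468 eV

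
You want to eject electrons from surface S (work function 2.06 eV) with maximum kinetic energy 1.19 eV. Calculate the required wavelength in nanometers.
381.49 nm

From Einstein's equation: KE_max = hc/λ - φ

Rearranging for λ:
hc/λ = KE_max + φ
λ = hc/(KE_max + φ)

Required photon energy:
E_photon = KE_max + φ = 1.19 + 2.06 = 3.25 eV

Required wavelength:
λ = hc/E_photon = (6.626×10⁻³⁴)(3×10⁸) / (3.25 × 1.602×10⁻¹⁹)
λ = 381.49 nm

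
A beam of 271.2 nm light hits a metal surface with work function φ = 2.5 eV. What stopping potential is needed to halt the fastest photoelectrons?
2.0717 V

The stopping potential V_s satisfies: eV_s = KE_max

First, find KE_max using Einstein's equation:
E_photon = hc/λ = 4.5717 eV
KE_max = E_photon - φ = 4.5717 - 2.5 = 2.0717 eV

Since eV_s = KE_max:
V_s = KE_max/e = 2.0717 V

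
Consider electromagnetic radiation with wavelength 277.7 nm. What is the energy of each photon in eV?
4.4647 eV

Using E = hf = hc/λ:

E = hc/λ = (6.626×10⁻³⁴ J·s)(3×10⁸ m/s) / (277.7×10⁻⁹ m)
E = 4.4647 eV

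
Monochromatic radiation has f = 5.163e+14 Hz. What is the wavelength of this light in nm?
580.66 nm

Using the wave equation: c = fλ

Solving for wavelength:
λ = c/f = (3×10⁸ m/s) / (5.163e+14 Hz)
λ = 580.66 nm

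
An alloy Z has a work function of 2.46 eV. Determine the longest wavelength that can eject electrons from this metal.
504.00 nm

The threshold wavelength is when the photon energy equals the work function:
hc/λ₀ = φ

Solving for λ₀:
λ₀ = hc/φ = (6.626×10⁻³⁴ J·s)(3×10⁸ m/s) / (2.46 eV × 1.602×10⁻¹⁹ J/eV)
λ₀ = 504.00 nm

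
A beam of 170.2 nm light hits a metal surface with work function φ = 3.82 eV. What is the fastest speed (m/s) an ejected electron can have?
1.1040e+06 m/s

First, find the maximum kinetic energy:
E_photon = hc/λ = 7.2846 eV
KE_max = E_photon - φ = 7.2846 - 3.82 = 3.4646 eV

Convert to Joules: KE_max = 3.4646 × 1.602×10⁻¹⁹ J = 5.5509e-19 J

Then use KE = ½mv² to find velocity:
v = √(2·KE/m) = √(2 × 5.5509e-19 J / 9.109e-31 kg)
v = 1.1040e+06 m/s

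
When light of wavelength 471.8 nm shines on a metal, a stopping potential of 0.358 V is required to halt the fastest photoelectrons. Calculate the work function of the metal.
2.27 eV

The stopping potential gives the maximum kinetic energy: KE_max = eV_s = 0.358 eV

From Einstein's photoelectric equation: KE_max = hc/λ - φ
Rearranging: φ = hc/λ - KE_max

Calculate photon energy:
E_photon = hc/λ = (6.626×10⁻³⁴ J·s)(3×10⁸ m/s) / (471.8×10⁻⁹ m) = 2.6279 eV

Therefore:
φ = 2.6279 - 0.358 = 2.27 eV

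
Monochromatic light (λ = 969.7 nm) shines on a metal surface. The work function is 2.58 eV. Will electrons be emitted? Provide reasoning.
No

For photoemission, the photon energy must exceed the work function.

Photon energy: E = hc/λ = 1.2786 eV
Work function: φ = 2.58 eV

Since E_photon (1.2786 eV) < φ (2.58 eV), photoemission will NOT occur.
The threshold wavelength is λ₀ = hc/φ = 480.6 nm.
Since 969.7 nm > 480.6 nm, the photons lack sufficient energy.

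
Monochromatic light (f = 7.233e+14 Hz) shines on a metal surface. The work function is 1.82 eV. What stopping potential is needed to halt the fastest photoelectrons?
1.1713 V

The stopping potential V_s satisfies: eV_s = KE_max

First, find KE_max using Einstein's equation:
E_photon = hf = (6.626×10⁻³⁴ J·s)(7.233e+14 Hz) = 2.9913 eV
KE_max = E_photon - φ = 2.9913 - 1.82 = 1.1713 eV

Since eV_s = KE_max:
V_s = KE_max/e = 1.1713 V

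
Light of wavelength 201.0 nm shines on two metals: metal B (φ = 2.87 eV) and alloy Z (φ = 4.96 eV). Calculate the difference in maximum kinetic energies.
2.0900 eV

Using KE_max = hc/λ - φ for each metal:

Photon energy: E = hc/λ = 6.1684 eV

For metal B (φ₁ = 2.87 eV):
KE₁ = E - φ₁ = 6.1684 - 2.87 = 3.2984 eV

For alloy Z (φ₂ = 4.96 eV):
KE₂ = E - φ₂ = 6.1684 - 4.96 = 1.2084 eV

Difference:
ΔKE = KE₁ - KE₂ = 3.2984 - 1.2084 = 2.0900 eV

Note: The difference equals the difference in work functions: 4.96 - 2.87 = 2.09 eV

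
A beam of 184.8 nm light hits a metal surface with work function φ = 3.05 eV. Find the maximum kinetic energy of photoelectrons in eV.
3.6591 eV

Using Einstein's photoelectric equation: KE_max = hf - φ = hc/λ - φ

First, calculate the photon energy:
E_photon = hc/λ = (6.626×10⁻³⁴ J·s)(3×10⁸ m/s) / (184.8×10⁻⁹ m)
E_photon = 6.7091 eV

Then, the maximum kinetic energy:
KE_max = E_photon - φ = 6.7091 eV - 3.05 eV = 3.6591 eV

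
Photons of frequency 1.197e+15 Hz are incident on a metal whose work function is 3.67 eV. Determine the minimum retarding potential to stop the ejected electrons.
1.2804 V

The stopping potential V_s satisfies: eV_s = KE_max

First, find KE_max using Einstein's equation:
E_photon = hf = (6.626×10⁻³⁴ J·s)(1.197e+15 Hz) = 4.9504 eV
KE_max = E_photon - φ = 4.9504 - 3.67 = 1.2804 eV

Since eV_s = KE_max:
V_s = KE_max/e = 1.2804 V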